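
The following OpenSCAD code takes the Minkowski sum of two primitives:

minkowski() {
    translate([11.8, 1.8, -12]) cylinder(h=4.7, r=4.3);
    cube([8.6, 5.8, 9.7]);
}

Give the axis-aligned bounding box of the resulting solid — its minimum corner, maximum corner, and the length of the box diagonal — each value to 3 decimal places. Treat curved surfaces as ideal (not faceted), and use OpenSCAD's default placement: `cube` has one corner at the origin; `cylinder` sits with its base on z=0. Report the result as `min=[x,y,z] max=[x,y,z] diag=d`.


A = translate([11.8, 1.8, -12]) cylinder(h=4.7, r=4.3) → bbox [7.5,-2.5,-12] .. [16.1,6.1,-7.3]
B = cube([8.6, 5.8, 9.7]) → bbox [0,0,0] .. [8.6,5.8,9.7]
lo = A.lo+B.lo = [7.5+0, -2.5+0, -12+0] = [7.500,-2.500,-12.000]
hi = A.hi+B.hi = [16.1+8.6, 6.1+5.8, -7.3+9.7] = [24.700,11.900,2.400]
diag = √(17.2²+14.4²+14.4²) = √710.56 = 26.656

min=[7.500,-2.500,-12.000] max=[24.700,11.900,2.400] diag=26.656


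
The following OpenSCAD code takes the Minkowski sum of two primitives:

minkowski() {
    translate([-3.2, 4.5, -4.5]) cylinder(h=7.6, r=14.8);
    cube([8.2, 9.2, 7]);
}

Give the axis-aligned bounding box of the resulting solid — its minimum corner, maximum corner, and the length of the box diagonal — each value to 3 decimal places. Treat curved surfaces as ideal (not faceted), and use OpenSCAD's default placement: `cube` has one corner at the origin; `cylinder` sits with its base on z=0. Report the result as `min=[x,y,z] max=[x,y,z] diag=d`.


min=[-18.000,-10.300,-4.500] max=[19.800,28.500,10.100] diag=56.102

A = translate([-3.2, 4.5, -4.5]) cylinder(h=7.6, r=14.8) → bbox [-18,-10.3,-4.5] .. [11.6,19.3,3.1]
B = cube([8.2, 9.2, 7]) → bbox [0,0,0] .. [8.2,9.2,7]
lo = A.lo+B.lo = [-18+0, -10.3+0, -4.5+0] = [-18.000,-10.300,-4.500]
hi = A.hi+B.hi = [11.6+8.2, 19.3+9.2, 3.1+7] = [19.800,28.500,10.100]
diag = √(37.8²+38.8²+14.6²) = √3147.44 = 56.102


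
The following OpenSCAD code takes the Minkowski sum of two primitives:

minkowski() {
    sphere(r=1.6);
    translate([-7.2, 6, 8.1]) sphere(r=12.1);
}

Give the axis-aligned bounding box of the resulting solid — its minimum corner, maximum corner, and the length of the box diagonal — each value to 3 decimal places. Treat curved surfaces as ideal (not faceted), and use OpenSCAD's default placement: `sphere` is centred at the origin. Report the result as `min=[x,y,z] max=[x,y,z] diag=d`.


min=[-20.900,-7.700,-5.600] max=[6.500,19.700,21.800] diag=47.458

A = translate([-7.2, 6, 8.1]) sphere(r=12.1) → bbox [-19.3,-6.1,-4] .. [4.9,18.1,20.2]
B = sphere(r=1.6) → bbox [-1.6,-1.6,-1.6] .. [1.6,1.6,1.6]
lo = A.lo+B.lo = [-19.3-1.6, -6.1-1.6, -4-1.6] = [-20.900,-7.700,-5.600]
hi = A.hi+B.hi = [4.9+1.6, 18.1+1.6, 20.2+1.6] = [6.500,19.700,21.800]
diag = √(27.4²+27.4²+27.4²) = √2252.28 = 47.458


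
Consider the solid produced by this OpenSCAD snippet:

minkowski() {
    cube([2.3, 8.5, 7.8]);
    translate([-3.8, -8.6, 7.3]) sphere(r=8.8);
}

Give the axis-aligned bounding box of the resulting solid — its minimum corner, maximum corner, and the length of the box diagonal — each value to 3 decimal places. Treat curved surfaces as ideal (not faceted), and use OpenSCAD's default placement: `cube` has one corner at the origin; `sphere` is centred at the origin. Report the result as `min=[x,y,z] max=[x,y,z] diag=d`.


A = translate([-3.8, -8.6, 7.3]) sphere(r=8.8) → bbox [-12.6,-17.4,-1.5] .. [5,0.2,16.1]
B = cube([2.3, 8.5, 7.8]) → bbox [0,0,0] .. [2.3,8.5,7.8]
lo = A.lo+B.lo = [-12.6+0, -17.4+0, -1.5+0] = [-12.600,-17.400,-1.500]
hi = A.hi+B.hi = [5+2.3, 0.2+8.5, 16.1+7.8] = [7.300,8.700,23.900]
diag = √(19.9²+26.1²+25.4²) = √1722.38 = 41.502

min=[-12.600,-17.400,-1.500] max=[7.300,8.700,23.900] diag=41.502


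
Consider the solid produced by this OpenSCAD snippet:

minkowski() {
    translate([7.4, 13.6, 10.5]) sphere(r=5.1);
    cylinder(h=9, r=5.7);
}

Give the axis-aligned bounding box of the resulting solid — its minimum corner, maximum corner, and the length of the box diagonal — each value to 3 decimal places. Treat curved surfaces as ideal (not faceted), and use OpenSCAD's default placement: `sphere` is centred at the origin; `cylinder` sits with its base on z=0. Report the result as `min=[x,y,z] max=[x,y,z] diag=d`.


A = translate([7.4, 13.6, 10.5]) sphere(r=5.1) → bbox [2.3,8.5,5.4] .. [12.5,18.7,15.6]
B = cylinder(h=9, r=5.7) → bbox [-5.7,-5.7,0] .. [5.7,5.7,9]
lo = A.lo+B.lo = [2.3-5.7, 8.5-5.7, 5.4+0] = [-3.400,2.800,5.400]
hi = A.hi+B.hi = [12.5+5.7, 18.7+5.7, 15.6+9] = [18.200,24.400,24.600]
diag = √(21.6²+21.6²+19.2²) = √1301.76 = 36.080

min=[-3.400,2.800,5.400] max=[18.200,24.400,24.600] diag=36.080


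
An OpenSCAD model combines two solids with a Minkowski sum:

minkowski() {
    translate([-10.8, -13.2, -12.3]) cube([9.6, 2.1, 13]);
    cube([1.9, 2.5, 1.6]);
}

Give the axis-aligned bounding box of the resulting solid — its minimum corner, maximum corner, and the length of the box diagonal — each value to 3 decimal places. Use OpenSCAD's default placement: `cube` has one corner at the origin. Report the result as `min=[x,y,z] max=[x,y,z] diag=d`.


A = translate([-10.8, -13.2, -12.3]) cube([9.6, 2.1, 13]) → bbox [-10.8,-13.2,-12.3] .. [-1.2,-11.1,0.7]
B = cube([1.9, 2.5, 1.6]) → bbox [0,0,0] .. [1.9,2.5,1.6]
lo = A.lo+B.lo = [-10.8+0, -13.2+0, -12.3+0] = [-10.800,-13.200,-12.300]
hi = A.hi+B.hi = [-1.2+1.9, -11.1+2.5, 0.7+1.6] = [0.700,-8.600,2.300]
diag = √(11.5²+4.6²+14.6²) = √366.57 = 19.146

min=[-10.800,-13.200,-12.300] max=[0.700,-8.600,2.300] diag=19.146


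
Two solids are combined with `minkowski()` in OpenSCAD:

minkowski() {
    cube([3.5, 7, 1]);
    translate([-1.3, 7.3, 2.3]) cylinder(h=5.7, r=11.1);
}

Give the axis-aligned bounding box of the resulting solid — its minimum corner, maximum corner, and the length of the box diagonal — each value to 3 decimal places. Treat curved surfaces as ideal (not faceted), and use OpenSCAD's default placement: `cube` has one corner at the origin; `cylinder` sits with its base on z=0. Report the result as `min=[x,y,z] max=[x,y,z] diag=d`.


A = translate([-1.3, 7.3, 2.3]) cylinder(h=5.7, r=11.1) → bbox [-12.4,-3.8,2.3] .. [9.8,18.4,8]
B = cube([3.5, 7, 1]) → bbox [0,0,0] .. [3.5,7,1]
lo = A.lo+B.lo = [-12.4+0, -3.8+0, 2.3+0] = [-12.400,-3.800,2.300]
hi = A.hi+B.hi = [9.8+3.5, 18.4+7, 8+1] = [13.300,25.400,9.000]
diag = √(25.7²+29.2²+6.7²) = √1558.02 = 39.472

min=[-12.400,-3.800,2.300] max=[13.300,25.400,9.000] diag=39.472


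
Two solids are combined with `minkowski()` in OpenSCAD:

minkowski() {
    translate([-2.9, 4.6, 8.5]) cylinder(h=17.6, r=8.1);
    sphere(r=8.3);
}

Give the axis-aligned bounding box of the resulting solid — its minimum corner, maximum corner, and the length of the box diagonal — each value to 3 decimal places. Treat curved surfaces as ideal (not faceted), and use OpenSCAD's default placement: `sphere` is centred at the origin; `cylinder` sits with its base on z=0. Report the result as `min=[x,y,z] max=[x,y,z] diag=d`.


A = translate([-2.9, 4.6, 8.5]) cylinder(h=17.6, r=8.1) → bbox [-11,-3.5,8.5] .. [5.2,12.7,26.1]
B = sphere(r=8.3) → bbox [-8.3,-8.3,-8.3] .. [8.3,8.3,8.3]
lo = A.lo+B.lo = [-11-8.3, -3.5-8.3, 8.5-8.3] = [-19.300,-11.800,0.200]
hi = A.hi+B.hi = [5.2+8.3, 12.7+8.3, 26.1+8.3] = [13.500,21.000,34.400]
diag = √(32.8²+32.8²+34.2²) = √3321.32 = 57.631

min=[-19.300,-11.800,0.200] max=[13.500,21.000,34.400] diag=57.631


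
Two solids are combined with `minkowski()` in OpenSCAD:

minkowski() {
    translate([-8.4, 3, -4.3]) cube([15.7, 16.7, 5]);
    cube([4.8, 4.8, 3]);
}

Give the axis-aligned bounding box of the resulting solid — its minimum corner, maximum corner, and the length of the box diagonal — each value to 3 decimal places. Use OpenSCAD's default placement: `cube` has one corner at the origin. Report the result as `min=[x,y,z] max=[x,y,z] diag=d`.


A = translate([-8.4, 3, -4.3]) cube([15.7, 16.7, 5]) → bbox [-8.4,3,-4.3] .. [7.3,19.7,0.7]
B = cube([4.8, 4.8, 3]) → bbox [0,0,0] .. [4.8,4.8,3]
lo = A.lo+B.lo = [-8.4+0, 3+0, -4.3+0] = [-8.400,3.000,-4.300]
hi = A.hi+B.hi = [7.3+4.8, 19.7+4.8, 0.7+3] = [12.100,24.500,3.700]
diag = √(20.5²+21.5²+8²) = √946.5 = 30.765

min=[-8.400,3.000,-4.300] max=[12.100,24.500,3.700] diag=30.765


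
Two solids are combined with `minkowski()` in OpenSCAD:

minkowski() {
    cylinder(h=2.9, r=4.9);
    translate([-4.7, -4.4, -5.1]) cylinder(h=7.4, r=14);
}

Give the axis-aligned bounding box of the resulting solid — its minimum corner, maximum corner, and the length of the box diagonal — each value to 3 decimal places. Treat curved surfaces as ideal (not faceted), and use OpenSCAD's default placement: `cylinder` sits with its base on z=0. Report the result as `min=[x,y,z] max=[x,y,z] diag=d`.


min=[-23.600,-23.300,-5.100] max=[14.200,14.500,5.200] diag=54.441

A = translate([-4.7, -4.4, -5.1]) cylinder(h=7.4, r=14) → bbox [-18.7,-18.4,-5.1] .. [9.3,9.6,2.3]
B = cylinder(h=2.9, r=4.9) → bbox [-4.9,-4.9,0] .. [4.9,4.9,2.9]
lo = A.lo+B.lo = [-18.7-4.9, -18.4-4.9, -5.1+0] = [-23.600,-23.300,-5.100]
hi = A.hi+B.hi = [9.3+4.9, 9.6+4.9, 2.3+2.9] = [14.200,14.500,5.200]
diag = √(37.8²+37.8²+10.3²) = √2963.77 = 54.441


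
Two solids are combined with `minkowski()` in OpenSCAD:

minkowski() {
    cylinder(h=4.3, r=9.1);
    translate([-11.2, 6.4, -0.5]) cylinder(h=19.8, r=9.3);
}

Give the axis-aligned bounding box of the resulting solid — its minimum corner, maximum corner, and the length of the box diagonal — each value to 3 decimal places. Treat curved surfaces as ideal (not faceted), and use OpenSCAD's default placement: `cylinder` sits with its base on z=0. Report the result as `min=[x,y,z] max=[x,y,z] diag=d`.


min=[-29.600,-12.000,-0.500] max=[7.200,24.800,23.600] diag=57.352

A = translate([-11.2, 6.4, -0.5]) cylinder(h=19.8, r=9.3) → bbox [-20.5,-2.9,-0.5] .. [-1.9,15.7,19.3]
B = cylinder(h=4.3, r=9.1) → bbox [-9.1,-9.1,0] .. [9.1,9.1,4.3]
lo = A.lo+B.lo = [-20.5-9.1, -2.9-9.1, -0.5+0] = [-29.600,-12.000,-0.500]
hi = A.hi+B.hi = [-1.9+9.1, 15.7+9.1, 19.3+4.3] = [7.200,24.800,23.600]
diag = √(36.8²+36.8²+24.1²) = √3289.29 = 57.352


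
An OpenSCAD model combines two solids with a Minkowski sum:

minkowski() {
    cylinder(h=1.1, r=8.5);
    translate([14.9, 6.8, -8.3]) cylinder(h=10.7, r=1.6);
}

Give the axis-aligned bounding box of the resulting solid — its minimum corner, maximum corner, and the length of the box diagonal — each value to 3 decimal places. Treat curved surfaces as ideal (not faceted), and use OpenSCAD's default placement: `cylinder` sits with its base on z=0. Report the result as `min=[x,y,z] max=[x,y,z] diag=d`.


A = translate([14.9, 6.8, -8.3]) cylinder(h=10.7, r=1.6) → bbox [13.3,5.2,-8.3] .. [16.5,8.4,2.4]
B = cylinder(h=1.1, r=8.5) → bbox [-8.5,-8.5,0] .. [8.5,8.5,1.1]
lo = A.lo+B.lo = [13.3-8.5, 5.2-8.5, -8.3+0] = [4.800,-3.300,-8.300]
hi = A.hi+B.hi = [16.5+8.5, 8.4+8.5, 2.4+1.1] = [25.000,16.900,3.500]
diag = √(20.2²+20.2²+11.8²) = √955.32 = 30.908

min=[4.800,-3.300,-8.300] max=[25.000,16.900,3.500] diag=30.908


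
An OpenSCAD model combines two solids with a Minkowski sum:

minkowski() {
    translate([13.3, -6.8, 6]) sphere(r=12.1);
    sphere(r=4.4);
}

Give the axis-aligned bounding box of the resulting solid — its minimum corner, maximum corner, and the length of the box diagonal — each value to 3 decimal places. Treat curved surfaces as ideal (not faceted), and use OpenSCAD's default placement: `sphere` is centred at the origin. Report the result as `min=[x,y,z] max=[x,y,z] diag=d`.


A = translate([13.3, -6.8, 6]) sphere(r=12.1) → bbox [1.2,-18.9,-6.1] .. [25.4,5.3,18.1]
B = sphere(r=4.4) → bbox [-4.4,-4.4,-4.4] .. [4.4,4.4,4.4]
lo = A.lo+B.lo = [1.2-4.4, -18.9-4.4, -6.1-4.4] = [-3.200,-23.300,-10.500]
hi = A.hi+B.hi = [25.4+4.4, 5.3+4.4, 18.1+4.4] = [29.800,9.700,22.500]
diag = √(33²+33²+33²) = √3267 = 57.158

min=[-3.200,-23.300,-10.500] max=[29.800,9.700,22.500] diag=57.158


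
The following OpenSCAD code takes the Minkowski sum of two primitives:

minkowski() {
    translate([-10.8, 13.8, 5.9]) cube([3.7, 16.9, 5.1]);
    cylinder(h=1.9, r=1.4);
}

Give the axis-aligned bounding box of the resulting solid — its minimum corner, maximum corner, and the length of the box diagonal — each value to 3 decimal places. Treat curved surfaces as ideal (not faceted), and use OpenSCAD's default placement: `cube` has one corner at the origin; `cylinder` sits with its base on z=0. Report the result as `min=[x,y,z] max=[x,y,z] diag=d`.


A = translate([-10.8, 13.8, 5.9]) cube([3.7, 16.9, 5.1]) → bbox [-10.8,13.8,5.9] .. [-7.1,30.7,11]
B = cylinder(h=1.9, r=1.4) → bbox [-1.4,-1.4,0] .. [1.4,1.4,1.9]
lo = A.lo+B.lo = [-10.8-1.4, 13.8-1.4, 5.9+0] = [-12.200,12.400,5.900]
hi = A.hi+B.hi = [-7.1+1.4, 30.7+1.4, 11+1.9] = [-5.700,32.100,12.900]
diag = √(6.5²+19.7²+7²) = √479.34 = 21.894

min=[-12.200,12.400,5.900] max=[-5.700,32.100,12.900] diag=21.894


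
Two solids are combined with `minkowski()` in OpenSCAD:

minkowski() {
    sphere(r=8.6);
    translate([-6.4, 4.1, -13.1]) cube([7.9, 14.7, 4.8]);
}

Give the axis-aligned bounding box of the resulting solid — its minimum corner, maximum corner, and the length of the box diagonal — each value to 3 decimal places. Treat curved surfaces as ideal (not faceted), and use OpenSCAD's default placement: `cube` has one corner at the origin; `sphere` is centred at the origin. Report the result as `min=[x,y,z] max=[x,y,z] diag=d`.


A = translate([-6.4, 4.1, -13.1]) cube([7.9, 14.7, 4.8]) → bbox [-6.4,4.1,-13.1] .. [1.5,18.8,-8.3]
B = sphere(r=8.6) → bbox [-8.6,-8.6,-8.6] .. [8.6,8.6,8.6]
lo = A.lo+B.lo = [-6.4-8.6, 4.1-8.6, -13.1-8.6] = [-15.000,-4.500,-21.700]
hi = A.hi+B.hi = [1.5+8.6, 18.8+8.6, -8.3+8.6] = [10.100,27.400,0.300]
diag = √(25.1²+31.9²+22²) = √2131.62 = 46.169

min=[-15.000,-4.500,-21.700] max=[10.100,27.400,0.300] diag=46.169


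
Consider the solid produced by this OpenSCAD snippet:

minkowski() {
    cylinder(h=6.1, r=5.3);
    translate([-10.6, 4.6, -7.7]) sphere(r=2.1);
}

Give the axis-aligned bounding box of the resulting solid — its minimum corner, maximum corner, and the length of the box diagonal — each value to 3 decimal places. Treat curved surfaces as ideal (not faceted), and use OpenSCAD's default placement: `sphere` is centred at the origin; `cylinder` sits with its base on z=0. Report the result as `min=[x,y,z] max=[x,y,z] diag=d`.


A = translate([-10.6, 4.6, -7.7]) sphere(r=2.1) → bbox [-12.7,2.5,-9.8] .. [-8.5,6.7,-5.6]
B = cylinder(h=6.1, r=5.3) → bbox [-5.3,-5.3,0] .. [5.3,5.3,6.1]
lo = A.lo+B.lo = [-12.7-5.3, 2.5-5.3, -9.8+0] = [-18.000,-2.800,-9.800]
hi = A.hi+B.hi = [-8.5+5.3, 6.7+5.3, -5.6+6.1] = [-3.200,12.000,0.500]
diag = √(14.8²+14.8²+10.3²) = √544.17 = 23.327

min=[-18.000,-2.800,-9.800] max=[-3.200,12.000,0.500] diag=23.327


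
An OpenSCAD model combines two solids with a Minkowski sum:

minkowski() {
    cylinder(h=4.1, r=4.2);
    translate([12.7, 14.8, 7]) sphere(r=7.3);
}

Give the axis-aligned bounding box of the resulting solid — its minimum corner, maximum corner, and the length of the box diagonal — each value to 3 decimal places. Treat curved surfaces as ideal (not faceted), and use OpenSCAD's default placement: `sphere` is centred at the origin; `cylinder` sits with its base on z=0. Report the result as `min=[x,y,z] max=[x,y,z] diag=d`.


min=[1.200,3.300,-0.300] max=[24.200,26.300,18.400] diag=37.519

A = translate([12.7, 14.8, 7]) sphere(r=7.3) → bbox [5.4,7.5,-0.3] .. [20,22.1,14.3]
B = cylinder(h=4.1, r=4.2) → bbox [-4.2,-4.2,0] .. [4.2,4.2,4.1]
lo = A.lo+B.lo = [5.4-4.2, 7.5-4.2, -0.3+0] = [1.200,3.300,-0.300]
hi = A.hi+B.hi = [20+4.2, 22.1+4.2, 14.3+4.1] = [24.200,26.300,18.400]
diag = √(23²+23²+18.7²) = √1407.69 = 37.519


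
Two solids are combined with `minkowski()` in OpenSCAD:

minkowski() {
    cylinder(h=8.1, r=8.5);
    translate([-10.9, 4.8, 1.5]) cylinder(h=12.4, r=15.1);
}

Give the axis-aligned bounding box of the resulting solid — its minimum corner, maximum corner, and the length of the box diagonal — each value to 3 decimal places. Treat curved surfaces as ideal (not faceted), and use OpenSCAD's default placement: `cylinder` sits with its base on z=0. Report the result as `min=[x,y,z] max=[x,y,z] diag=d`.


A = translate([-10.9, 4.8, 1.5]) cylinder(h=12.4, r=15.1) → bbox [-26,-10.3,1.5] .. [4.2,19.9,13.9]
B = cylinder(h=8.1, r=8.5) → bbox [-8.5,-8.5,0] .. [8.5,8.5,8.1]
lo = A.lo+B.lo = [-26-8.5, -10.3-8.5, 1.5+0] = [-34.500,-18.800,1.500]
hi = A.hi+B.hi = [4.2+8.5, 19.9+8.5, 13.9+8.1] = [12.700,28.400,22.000]
diag = √(47.2²+47.2²+20.5²) = √4875.93 = 69.828

min=[-34.500,-18.800,1.500] max=[12.700,28.400,22.000] diag=69.828


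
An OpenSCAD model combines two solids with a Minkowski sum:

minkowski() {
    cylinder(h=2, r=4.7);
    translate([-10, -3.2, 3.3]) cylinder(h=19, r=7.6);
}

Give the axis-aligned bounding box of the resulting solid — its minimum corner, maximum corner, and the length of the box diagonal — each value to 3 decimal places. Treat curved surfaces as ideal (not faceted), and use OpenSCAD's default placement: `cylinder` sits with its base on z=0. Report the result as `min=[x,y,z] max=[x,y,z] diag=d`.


A = translate([-10, -3.2, 3.3]) cylinder(h=19, r=7.6) → bbox [-17.6,-10.8,3.3] .. [-2.4,4.4,22.3]
B = cylinder(h=2, r=4.7) → bbox [-4.7,-4.7,0] .. [4.7,4.7,2]
lo = A.lo+B.lo = [-17.6-4.7, -10.8-4.7, 3.3+0] = [-22.300,-15.500,3.300]
hi = A.hi+B.hi = [-2.4+4.7, 4.4+4.7, 22.3+2] = [2.300,9.100,24.300]
diag = √(24.6²+24.6²+21²) = √1651.32 = 40.636

min=[-22.300,-15.500,3.300] max=[2.300,9.100,24.300] diag=40.636


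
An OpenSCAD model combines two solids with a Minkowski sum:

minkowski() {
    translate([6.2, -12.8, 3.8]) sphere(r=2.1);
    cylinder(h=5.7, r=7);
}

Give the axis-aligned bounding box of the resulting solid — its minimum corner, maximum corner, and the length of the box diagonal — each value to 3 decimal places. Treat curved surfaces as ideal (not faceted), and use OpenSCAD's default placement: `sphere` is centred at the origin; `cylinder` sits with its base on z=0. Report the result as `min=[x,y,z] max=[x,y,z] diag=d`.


A = translate([6.2, -12.8, 3.8]) sphere(r=2.1) → bbox [4.1,-14.9,1.7] .. [8.3,-10.7,5.9]
B = cylinder(h=5.7, r=7) → bbox [-7,-7,0] .. [7,7,5.7]
lo = A.lo+B.lo = [4.1-7, -14.9-7, 1.7+0] = [-2.900,-21.900,1.700]
hi = A.hi+B.hi = [8.3+7, -10.7+7, 5.9+5.7] = [15.300,-3.700,11.600]
diag = √(18.2²+18.2²+9.9²) = √760.49 = 27.577

min=[-2.900,-21.900,1.700] max=[15.300,-3.700,11.600] diag=27.577


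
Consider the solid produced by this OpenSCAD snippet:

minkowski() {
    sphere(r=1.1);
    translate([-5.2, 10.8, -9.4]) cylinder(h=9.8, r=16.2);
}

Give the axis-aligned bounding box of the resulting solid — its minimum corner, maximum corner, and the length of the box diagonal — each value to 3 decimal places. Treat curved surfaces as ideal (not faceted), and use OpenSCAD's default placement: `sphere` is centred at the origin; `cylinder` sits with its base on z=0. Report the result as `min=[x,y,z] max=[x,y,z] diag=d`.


A = translate([-5.2, 10.8, -9.4]) cylinder(h=9.8, r=16.2) → bbox [-21.4,-5.4,-9.4] .. [11,27,0.4]
B = sphere(r=1.1) → bbox [-1.1,-1.1,-1.1] .. [1.1,1.1,1.1]
lo = A.lo+B.lo = [-21.4-1.1, -5.4-1.1, -9.4-1.1] = [-22.500,-6.500,-10.500]
hi = A.hi+B.hi = [11+1.1, 27+1.1, 0.4+1.1] = [12.100,28.100,1.500]
diag = √(34.6²+34.6²+12²) = √2538.32 = 50.382

min=[-22.500,-6.500,-10.500] max=[12.100,28.100,1.500] diag=50.382


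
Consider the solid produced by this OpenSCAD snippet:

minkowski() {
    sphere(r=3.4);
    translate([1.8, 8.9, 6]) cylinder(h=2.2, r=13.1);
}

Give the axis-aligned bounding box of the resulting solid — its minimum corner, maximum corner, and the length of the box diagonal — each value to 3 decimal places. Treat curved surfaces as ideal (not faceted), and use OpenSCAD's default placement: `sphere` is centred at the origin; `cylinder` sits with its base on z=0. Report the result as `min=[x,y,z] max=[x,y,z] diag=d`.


min=[-14.700,-7.600,2.600] max=[18.300,25.400,11.600] diag=47.529

A = translate([1.8, 8.9, 6]) cylinder(h=2.2, r=13.1) → bbox [-11.3,-4.2,6] .. [14.9,22,8.2]
B = sphere(r=3.4) → bbox [-3.4,-3.4,-3.4] .. [3.4,3.4,3.4]
lo = A.lo+B.lo = [-11.3-3.4, -4.2-3.4, 6-3.4] = [-14.700,-7.600,2.600]
hi = A.hi+B.hi = [14.9+3.4, 22+3.4, 8.2+3.4] = [18.300,25.400,11.600]
diag = √(33²+33²+9²) = √2259 = 47.529


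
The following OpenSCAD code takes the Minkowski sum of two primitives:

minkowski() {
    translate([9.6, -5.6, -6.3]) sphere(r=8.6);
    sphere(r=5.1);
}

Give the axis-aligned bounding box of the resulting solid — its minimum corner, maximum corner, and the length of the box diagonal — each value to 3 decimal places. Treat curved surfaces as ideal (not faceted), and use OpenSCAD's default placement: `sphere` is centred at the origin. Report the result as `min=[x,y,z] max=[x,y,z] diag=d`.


A = translate([9.6, -5.6, -6.3]) sphere(r=8.6) → bbox [1,-14.2,-14.9] .. [18.2,3,2.3]
B = sphere(r=5.1) → bbox [-5.1,-5.1,-5.1] .. [5.1,5.1,5.1]
lo = A.lo+B.lo = [1-5.1, -14.2-5.1, -14.9-5.1] = [-4.100,-19.300,-20.000]
hi = A.hi+B.hi = [18.2+5.1, 3+5.1, 2.3+5.1] = [23.300,8.100,7.400]
diag = √(27.4²+27.4²+27.4²) = √2252.28 = 47.458

min=[-4.100,-19.300,-20.000] max=[23.300,8.100,7.400] diag=47.458


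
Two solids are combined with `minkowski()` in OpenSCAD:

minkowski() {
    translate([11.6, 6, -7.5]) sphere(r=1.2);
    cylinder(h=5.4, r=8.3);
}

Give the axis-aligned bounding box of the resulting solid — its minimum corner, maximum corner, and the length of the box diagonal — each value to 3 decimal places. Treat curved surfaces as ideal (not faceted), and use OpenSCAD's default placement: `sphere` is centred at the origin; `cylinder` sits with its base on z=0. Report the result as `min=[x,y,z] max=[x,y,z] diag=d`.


A = translate([11.6, 6, -7.5]) sphere(r=1.2) → bbox [10.4,4.8,-8.7] .. [12.8,7.2,-6.3]
B = cylinder(h=5.4, r=8.3) → bbox [-8.3,-8.3,0] .. [8.3,8.3,5.4]
lo = A.lo+B.lo = [10.4-8.3, 4.8-8.3, -8.7+0] = [2.100,-3.500,-8.700]
hi = A.hi+B.hi = [12.8+8.3, 7.2+8.3, -6.3+5.4] = [21.100,15.500,-0.900]
diag = √(19²+19²+7.8²) = √782.84 = 27.979

min=[2.100,-3.500,-8.700] max=[21.100,15.500,-0.900] diag=27.979


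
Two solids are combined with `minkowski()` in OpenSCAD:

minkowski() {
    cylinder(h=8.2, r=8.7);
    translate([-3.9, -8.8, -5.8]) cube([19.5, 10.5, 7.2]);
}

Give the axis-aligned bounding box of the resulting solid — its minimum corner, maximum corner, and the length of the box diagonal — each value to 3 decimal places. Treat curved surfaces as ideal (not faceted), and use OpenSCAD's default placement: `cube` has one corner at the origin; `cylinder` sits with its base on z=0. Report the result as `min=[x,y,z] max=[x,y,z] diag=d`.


min=[-12.600,-17.500,-5.800] max=[24.300,10.400,9.600] diag=48.756

A = translate([-3.9, -8.8, -5.8]) cube([19.5, 10.5, 7.2]) → bbox [-3.9,-8.8,-5.8] .. [15.6,1.7,1.4]
B = cylinder(h=8.2, r=8.7) → bbox [-8.7,-8.7,0] .. [8.7,8.7,8.2]
lo = A.lo+B.lo = [-3.9-8.7, -8.8-8.7, -5.8+0] = [-12.600,-17.500,-5.800]
hi = A.hi+B.hi = [15.6+8.7, 1.7+8.7, 1.4+8.2] = [24.300,10.400,9.600]
diag = √(36.9²+27.9²+15.4²) = √2377.18 = 48.756


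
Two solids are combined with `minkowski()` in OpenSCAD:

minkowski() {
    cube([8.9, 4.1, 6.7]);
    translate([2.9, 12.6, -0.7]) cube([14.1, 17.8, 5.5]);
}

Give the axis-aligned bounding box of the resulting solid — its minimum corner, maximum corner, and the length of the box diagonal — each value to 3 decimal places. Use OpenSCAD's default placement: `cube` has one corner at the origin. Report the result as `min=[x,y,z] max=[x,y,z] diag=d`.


A = translate([2.9, 12.6, -0.7]) cube([14.1, 17.8, 5.5]) → bbox [2.9,12.6,-0.7] .. [17,30.4,4.8]
B = cube([8.9, 4.1, 6.7]) → bbox [0,0,0] .. [8.9,4.1,6.7]
lo = A.lo+B.lo = [2.9+0, 12.6+0, -0.7+0] = [2.900,12.600,-0.700]
hi = A.hi+B.hi = [17+8.9, 30.4+4.1, 4.8+6.7] = [25.900,34.500,11.500]
diag = √(23²+21.9²+12.2²) = √1157.45 = 34.021

min=[2.900,12.600,-0.700] max=[25.900,34.500,11.500] diag=34.021


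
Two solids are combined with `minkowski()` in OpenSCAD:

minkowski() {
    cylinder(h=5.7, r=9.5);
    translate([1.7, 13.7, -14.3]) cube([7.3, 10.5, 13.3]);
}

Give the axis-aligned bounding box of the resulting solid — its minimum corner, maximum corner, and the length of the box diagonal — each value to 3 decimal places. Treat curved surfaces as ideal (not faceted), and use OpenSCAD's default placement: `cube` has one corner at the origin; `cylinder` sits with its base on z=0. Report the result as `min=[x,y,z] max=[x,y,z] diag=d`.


A = translate([1.7, 13.7, -14.3]) cube([7.3, 10.5, 13.3]) → bbox [1.7,13.7,-14.3] .. [9,24.2,-1]
B = cylinder(h=5.7, r=9.5) → bbox [-9.5,-9.5,0] .. [9.5,9.5,5.7]
lo = A.lo+B.lo = [1.7-9.5, 13.7-9.5, -14.3+0] = [-7.800,4.200,-14.300]
hi = A.hi+B.hi = [9+9.5, 24.2+9.5, -1+5.7] = [18.500,33.700,4.700]
diag = √(26.3²+29.5²+19²) = √1922.94 = 43.851

min=[-7.800,4.200,-14.300] max=[18.500,33.700,4.700] diag=43.851


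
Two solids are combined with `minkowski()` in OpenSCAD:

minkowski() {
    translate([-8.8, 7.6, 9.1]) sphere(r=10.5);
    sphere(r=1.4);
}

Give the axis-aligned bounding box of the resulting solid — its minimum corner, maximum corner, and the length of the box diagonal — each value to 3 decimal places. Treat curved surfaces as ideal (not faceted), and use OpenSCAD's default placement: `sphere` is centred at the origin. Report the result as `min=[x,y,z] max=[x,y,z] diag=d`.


min=[-20.700,-4.300,-2.800] max=[3.100,19.500,21.000] diag=41.223

A = translate([-8.8, 7.6, 9.1]) sphere(r=10.5) → bbox [-19.3,-2.9,-1.4] .. [1.7,18.1,19.6]
B = sphere(r=1.4) → bbox [-1.4,-1.4,-1.4] .. [1.4,1.4,1.4]
lo = A.lo+B.lo = [-19.3-1.4, -2.9-1.4, -1.4-1.4] = [-20.700,-4.300,-2.800]
hi = A.hi+B.hi = [1.7+1.4, 18.1+1.4, 19.6+1.4] = [3.100,19.500,21.000]
diag = √(23.8²+23.8²+23.8²) = √1699.32 = 41.223


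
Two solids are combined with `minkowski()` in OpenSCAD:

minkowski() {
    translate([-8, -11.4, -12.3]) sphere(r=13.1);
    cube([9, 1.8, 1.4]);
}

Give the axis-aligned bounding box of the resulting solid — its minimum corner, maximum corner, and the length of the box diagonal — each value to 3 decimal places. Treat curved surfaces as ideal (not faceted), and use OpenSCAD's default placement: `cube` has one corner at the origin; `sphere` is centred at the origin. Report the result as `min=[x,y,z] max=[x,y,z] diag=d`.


A = translate([-8, -11.4, -12.3]) sphere(r=13.1) → bbox [-21.1,-24.5,-25.4] .. [5.1,1.7,0.8]
B = cube([9, 1.8, 1.4]) → bbox [0,0,0] .. [9,1.8,1.4]
lo = A.lo+B.lo = [-21.1+0, -24.5+0, -25.4+0] = [-21.100,-24.500,-25.400]
hi = A.hi+B.hi = [5.1+9, 1.7+1.8, 0.8+1.4] = [14.100,3.500,2.200]
diag = √(35.2²+28²+27.6²) = √2784.8 = 52.771

min=[-21.100,-24.500,-25.400] max=[14.100,3.500,2.200] diag=52.771


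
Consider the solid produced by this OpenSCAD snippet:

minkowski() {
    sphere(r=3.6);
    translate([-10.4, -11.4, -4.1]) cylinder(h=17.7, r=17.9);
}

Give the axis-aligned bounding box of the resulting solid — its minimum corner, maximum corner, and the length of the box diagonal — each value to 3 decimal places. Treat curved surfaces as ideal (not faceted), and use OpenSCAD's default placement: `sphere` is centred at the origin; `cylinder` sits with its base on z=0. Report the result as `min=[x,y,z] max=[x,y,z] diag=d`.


A = translate([-10.4, -11.4, -4.1]) cylinder(h=17.7, r=17.9) → bbox [-28.3,-29.3,-4.1] .. [7.5,6.5,13.6]
B = sphere(r=3.6) → bbox [-3.6,-3.6,-3.6] .. [3.6,3.6,3.6]
lo = A.lo+B.lo = [-28.3-3.6, -29.3-3.6, -4.1-3.6] = [-31.900,-32.900,-7.700]
hi = A.hi+B.hi = [7.5+3.6, 6.5+3.6, 13.6+3.6] = [11.100,10.100,17.200]
diag = √(43²+43²+24.9²) = √4318.01 = 65.712

min=[-31.900,-32.900,-7.700] max=[11.100,10.100,17.200] diag=65.712


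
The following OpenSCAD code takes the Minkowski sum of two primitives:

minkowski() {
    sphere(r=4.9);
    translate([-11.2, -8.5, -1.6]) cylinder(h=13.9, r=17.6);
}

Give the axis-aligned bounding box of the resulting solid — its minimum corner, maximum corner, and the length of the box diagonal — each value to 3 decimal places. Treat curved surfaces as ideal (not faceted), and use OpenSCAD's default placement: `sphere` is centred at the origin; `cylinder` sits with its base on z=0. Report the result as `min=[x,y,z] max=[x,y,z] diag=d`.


min=[-33.700,-31.000,-6.500] max=[11.300,14.000,17.200] diag=67.909

A = translate([-11.2, -8.5, -1.6]) cylinder(h=13.9, r=17.6) → bbox [-28.8,-26.1,-1.6] .. [6.4,9.1,12.3]
B = sphere(r=4.9) → bbox [-4.9,-4.9,-4.9] .. [4.9,4.9,4.9]
lo = A.lo+B.lo = [-28.8-4.9, -26.1-4.9, -1.6-4.9] = [-33.700,-31.000,-6.500]
hi = A.hi+B.hi = [6.4+4.9, 9.1+4.9, 12.3+4.9] = [11.300,14.000,17.200]
diag = √(45²+45²+23.7²) = √4611.69 = 67.909


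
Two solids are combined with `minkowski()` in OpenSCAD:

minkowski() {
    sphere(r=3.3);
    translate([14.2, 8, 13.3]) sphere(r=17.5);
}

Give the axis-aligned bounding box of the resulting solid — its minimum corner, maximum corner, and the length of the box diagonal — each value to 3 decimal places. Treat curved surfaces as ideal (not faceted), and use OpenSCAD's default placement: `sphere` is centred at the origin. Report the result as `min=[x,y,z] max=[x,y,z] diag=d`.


min=[-6.600,-12.800,-7.500] max=[35.000,28.800,34.100] diag=72.053

A = translate([14.2, 8, 13.3]) sphere(r=17.5) → bbox [-3.3,-9.5,-4.2] .. [31.7,25.5,30.8]
B = sphere(r=3.3) → bbox [-3.3,-3.3,-3.3] .. [3.3,3.3,3.3]
lo = A.lo+B.lo = [-3.3-3.3, -9.5-3.3, -4.2-3.3] = [-6.600,-12.800,-7.500]
hi = A.hi+B.hi = [31.7+3.3, 25.5+3.3, 30.8+3.3] = [35.000,28.800,34.100]
diag = √(41.6²+41.6²+41.6²) = √5191.68 = 72.053


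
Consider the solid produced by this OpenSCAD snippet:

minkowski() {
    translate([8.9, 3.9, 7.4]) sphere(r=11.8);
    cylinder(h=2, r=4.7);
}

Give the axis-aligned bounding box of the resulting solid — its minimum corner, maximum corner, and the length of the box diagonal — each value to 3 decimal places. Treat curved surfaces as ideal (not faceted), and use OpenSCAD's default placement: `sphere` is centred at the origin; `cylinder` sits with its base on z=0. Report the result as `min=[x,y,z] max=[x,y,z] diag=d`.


min=[-7.600,-12.600,-4.400] max=[25.400,20.400,21.200] diag=53.229

A = translate([8.9, 3.9, 7.4]) sphere(r=11.8) → bbox [-2.9,-7.9,-4.4] .. [20.7,15.7,19.2]
B = cylinder(h=2, r=4.7) → bbox [-4.7,-4.7,0] .. [4.7,4.7,2]
lo = A.lo+B.lo = [-2.9-4.7, -7.9-4.7, -4.4+0] = [-7.600,-12.600,-4.400]
hi = A.hi+B.hi = [20.7+4.7, 15.7+4.7, 19.2+2] = [25.400,20.400,21.200]
diag = √(33²+33²+25.6²) = √2833.36 = 53.229


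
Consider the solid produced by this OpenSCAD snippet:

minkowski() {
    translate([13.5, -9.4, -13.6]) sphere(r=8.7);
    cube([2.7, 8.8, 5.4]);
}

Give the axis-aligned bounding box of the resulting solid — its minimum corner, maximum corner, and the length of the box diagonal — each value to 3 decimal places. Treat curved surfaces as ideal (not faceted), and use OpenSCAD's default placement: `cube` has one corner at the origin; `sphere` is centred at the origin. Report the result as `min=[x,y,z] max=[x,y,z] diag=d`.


min=[4.800,-18.100,-22.300] max=[24.900,8.100,0.500] diag=40.128

A = translate([13.5, -9.4, -13.6]) sphere(r=8.7) → bbox [4.8,-18.1,-22.3] .. [22.2,-0.7,-4.9]
B = cube([2.7, 8.8, 5.4]) → bbox [0,0,0] .. [2.7,8.8,5.4]
lo = A.lo+B.lo = [4.8+0, -18.1+0, -22.3+0] = [4.800,-18.100,-22.300]
hi = A.hi+B.hi = [22.2+2.7, -0.7+8.8, -4.9+5.4] = [24.900,8.100,0.500]
diag = √(20.1²+26.2²+22.8²) = √1610.29 = 40.128


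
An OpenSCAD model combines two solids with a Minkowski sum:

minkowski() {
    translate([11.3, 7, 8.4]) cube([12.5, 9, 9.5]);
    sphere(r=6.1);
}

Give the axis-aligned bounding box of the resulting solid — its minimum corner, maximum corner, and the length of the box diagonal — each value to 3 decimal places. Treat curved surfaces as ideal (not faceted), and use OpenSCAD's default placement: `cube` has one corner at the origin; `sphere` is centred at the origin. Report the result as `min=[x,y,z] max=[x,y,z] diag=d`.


A = translate([11.3, 7, 8.4]) cube([12.5, 9, 9.5]) → bbox [11.3,7,8.4] .. [23.8,16,17.9]
B = sphere(r=6.1) → bbox [-6.1,-6.1,-6.1] .. [6.1,6.1,6.1]
lo = A.lo+B.lo = [11.3-6.1, 7-6.1, 8.4-6.1] = [5.200,0.900,2.300]
hi = A.hi+B.hi = [23.8+6.1, 16+6.1, 17.9+6.1] = [29.900,22.100,24.000]
diag = √(24.7²+21.2²+21.7²) = √1530.42 = 39.121

min=[5.200,0.900,2.300] max=[29.900,22.100,24.000] diag=39.121


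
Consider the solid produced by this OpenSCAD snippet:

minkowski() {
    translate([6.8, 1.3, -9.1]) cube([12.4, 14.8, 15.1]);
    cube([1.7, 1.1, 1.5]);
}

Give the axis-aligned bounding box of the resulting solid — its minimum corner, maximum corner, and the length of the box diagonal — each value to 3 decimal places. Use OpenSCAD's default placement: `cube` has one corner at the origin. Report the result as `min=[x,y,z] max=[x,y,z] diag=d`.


A = translate([6.8, 1.3, -9.1]) cube([12.4, 14.8, 15.1]) → bbox [6.8,1.3,-9.1] .. [19.2,16.1,6]
B = cube([1.7, 1.1, 1.5]) → bbox [0,0,0] .. [1.7,1.1,1.5]
lo = A.lo+B.lo = [6.8+0, 1.3+0, -9.1+0] = [6.800,1.300,-9.100]
hi = A.hi+B.hi = [19.2+1.7, 16.1+1.1, 6+1.5] = [20.900,17.200,7.500]
diag = √(14.1²+15.9²+16.6²) = √727.18 = 26.966

min=[6.800,1.300,-9.100] max=[20.900,17.200,7.500] diag=26.966


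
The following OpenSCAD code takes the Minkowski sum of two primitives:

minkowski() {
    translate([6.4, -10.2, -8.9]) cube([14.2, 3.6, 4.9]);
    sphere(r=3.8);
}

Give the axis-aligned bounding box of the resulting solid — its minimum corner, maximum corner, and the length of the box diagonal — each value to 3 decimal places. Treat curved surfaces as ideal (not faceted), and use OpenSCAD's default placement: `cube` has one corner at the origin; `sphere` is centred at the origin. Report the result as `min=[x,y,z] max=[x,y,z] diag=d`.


A = translate([6.4, -10.2, -8.9]) cube([14.2, 3.6, 4.9]) → bbox [6.4,-10.2,-8.9] .. [20.6,-6.6,-4]
B = sphere(r=3.8) → bbox [-3.8,-3.8,-3.8] .. [3.8,3.8,3.8]
lo = A.lo+B.lo = [6.4-3.8, -10.2-3.8, -8.9-3.8] = [2.600,-14.000,-12.700]
hi = A.hi+B.hi = [20.6+3.8, -6.6+3.8, -4+3.8] = [24.400,-2.800,-0.200]
diag = √(21.8²+11.2²+12.5²) = √756.93 = 27.512

min=[2.600,-14.000,-12.700] max=[24.400,-2.800,-0.200] diag=27.512


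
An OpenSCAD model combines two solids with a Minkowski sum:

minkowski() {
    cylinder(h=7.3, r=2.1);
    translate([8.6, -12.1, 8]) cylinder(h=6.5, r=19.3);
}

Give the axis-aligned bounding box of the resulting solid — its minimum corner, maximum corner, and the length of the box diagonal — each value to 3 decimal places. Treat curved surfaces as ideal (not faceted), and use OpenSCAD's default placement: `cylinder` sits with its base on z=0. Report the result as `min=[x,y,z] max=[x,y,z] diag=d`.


min=[-12.800,-33.500,8.000] max=[30.000,9.300,21.800] diag=62.082

A = translate([8.6, -12.1, 8]) cylinder(h=6.5, r=19.3) → bbox [-10.7,-31.4,8] .. [27.9,7.2,14.5]
B = cylinder(h=7.3, r=2.1) → bbox [-2.1,-2.1,0] .. [2.1,2.1,7.3]
lo = A.lo+B.lo = [-10.7-2.1, -31.4-2.1, 8+0] = [-12.800,-33.500,8.000]
hi = A.hi+B.hi = [27.9+2.1, 7.2+2.1, 14.5+7.3] = [30.000,9.300,21.800]
diag = √(42.8²+42.8²+13.8²) = √3854.12 = 62.082


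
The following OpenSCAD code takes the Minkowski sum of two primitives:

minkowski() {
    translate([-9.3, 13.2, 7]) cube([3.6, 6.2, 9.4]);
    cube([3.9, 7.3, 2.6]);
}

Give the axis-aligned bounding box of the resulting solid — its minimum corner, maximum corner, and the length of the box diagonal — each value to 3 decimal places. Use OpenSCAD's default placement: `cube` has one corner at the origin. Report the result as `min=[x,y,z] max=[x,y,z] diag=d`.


A = translate([-9.3, 13.2, 7]) cube([3.6, 6.2, 9.4]) → bbox [-9.3,13.2,7] .. [-5.7,19.4,16.4]
B = cube([3.9, 7.3, 2.6]) → bbox [0,0,0] .. [3.9,7.3,2.6]
lo = A.lo+B.lo = [-9.3+0, 13.2+0, 7+0] = [-9.300,13.200,7.000]
hi = A.hi+B.hi = [-5.7+3.9, 19.4+7.3, 16.4+2.6] = [-1.800,26.700,19.000]
diag = √(7.5²+13.5²+12²) = √382.5 = 19.558

min=[-9.300,13.200,7.000] max=[-1.800,26.700,19.000] diag=19.558


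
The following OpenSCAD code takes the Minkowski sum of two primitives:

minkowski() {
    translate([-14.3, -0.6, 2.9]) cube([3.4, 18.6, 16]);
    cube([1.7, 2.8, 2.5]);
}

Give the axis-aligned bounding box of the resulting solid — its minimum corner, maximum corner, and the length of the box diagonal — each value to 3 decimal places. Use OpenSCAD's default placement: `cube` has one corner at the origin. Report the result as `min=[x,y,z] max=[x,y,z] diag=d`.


A = translate([-14.3, -0.6, 2.9]) cube([3.4, 18.6, 16]) → bbox [-14.3,-0.6,2.9] .. [-10.9,18,18.9]
B = cube([1.7, 2.8, 2.5]) → bbox [0,0,0] .. [1.7,2.8,2.5]
lo = A.lo+B.lo = [-14.3+0, -0.6+0, 2.9+0] = [-14.300,-0.600,2.900]
hi = A.hi+B.hi = [-10.9+1.7, 18+2.8, 18.9+2.5] = [-9.200,20.800,21.400]
diag = √(5.1²+21.4²+18.5²) = √826.22 = 28.744

min=[-14.300,-0.600,2.900] max=[-9.200,20.800,21.400] diag=28.744


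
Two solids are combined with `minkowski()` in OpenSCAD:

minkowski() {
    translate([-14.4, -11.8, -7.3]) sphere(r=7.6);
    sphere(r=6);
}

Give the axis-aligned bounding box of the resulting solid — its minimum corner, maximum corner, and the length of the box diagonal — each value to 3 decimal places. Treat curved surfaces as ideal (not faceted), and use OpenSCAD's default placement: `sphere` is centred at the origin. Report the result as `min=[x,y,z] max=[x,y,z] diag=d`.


min=[-28.000,-25.400,-20.900] max=[-0.800,1.800,6.300] diag=47.112

A = translate([-14.4, -11.8, -7.3]) sphere(r=7.6) → bbox [-22,-19.4,-14.9] .. [-6.8,-4.2,0.3]
B = sphere(r=6) → bbox [-6,-6,-6] .. [6,6,6]
lo = A.lo+B.lo = [-22-6, -19.4-6, -14.9-6] = [-28.000,-25.400,-20.900]
hi = A.hi+B.hi = [-6.8+6, -4.2+6, 0.3+6] = [-0.800,1.800,6.300]
diag = √(27.2²+27.2²+27.2²) = √2219.52 = 47.112


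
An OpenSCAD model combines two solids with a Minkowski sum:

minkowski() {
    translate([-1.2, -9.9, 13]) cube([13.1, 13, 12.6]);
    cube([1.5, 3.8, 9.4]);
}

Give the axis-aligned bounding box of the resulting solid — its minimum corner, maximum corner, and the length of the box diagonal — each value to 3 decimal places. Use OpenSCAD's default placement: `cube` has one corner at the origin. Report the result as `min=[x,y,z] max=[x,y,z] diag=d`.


A = translate([-1.2, -9.9, 13]) cube([13.1, 13, 12.6]) → bbox [-1.2,-9.9,13] .. [11.9,3.1,25.6]
B = cube([1.5, 3.8, 9.4]) → bbox [0,0,0] .. [1.5,3.8,9.4]
lo = A.lo+B.lo = [-1.2+0, -9.9+0, 13+0] = [-1.200,-9.900,13.000]
hi = A.hi+B.hi = [11.9+1.5, 3.1+3.8, 25.6+9.4] = [13.400,6.900,35.000]
diag = √(14.6²+16.8²+22²) = √979.4 = 31.295

min=[-1.200,-9.900,13.000] max=[13.400,6.900,35.000] diag=31.295


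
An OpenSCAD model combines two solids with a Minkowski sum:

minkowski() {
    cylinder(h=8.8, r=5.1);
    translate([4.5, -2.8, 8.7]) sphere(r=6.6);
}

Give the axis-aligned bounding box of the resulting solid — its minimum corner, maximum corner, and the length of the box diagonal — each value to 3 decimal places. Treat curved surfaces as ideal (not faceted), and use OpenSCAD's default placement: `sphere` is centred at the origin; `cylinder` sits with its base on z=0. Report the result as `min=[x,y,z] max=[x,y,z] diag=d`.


min=[-7.200,-14.500,2.100] max=[16.200,8.900,24.100] diag=39.738

A = translate([4.5, -2.8, 8.7]) sphere(r=6.6) → bbox [-2.1,-9.4,2.1] .. [11.1,3.8,15.3]
B = cylinder(h=8.8, r=5.1) → bbox [-5.1,-5.1,0] .. [5.1,5.1,8.8]
lo = A.lo+B.lo = [-2.1-5.1, -9.4-5.1, 2.1+0] = [-7.200,-14.500,2.100]
hi = A.hi+B.hi = [11.1+5.1, 3.8+5.1, 15.3+8.8] = [16.200,8.900,24.100]
diag = √(23.4²+23.4²+22²) = √1579.12 = 39.738


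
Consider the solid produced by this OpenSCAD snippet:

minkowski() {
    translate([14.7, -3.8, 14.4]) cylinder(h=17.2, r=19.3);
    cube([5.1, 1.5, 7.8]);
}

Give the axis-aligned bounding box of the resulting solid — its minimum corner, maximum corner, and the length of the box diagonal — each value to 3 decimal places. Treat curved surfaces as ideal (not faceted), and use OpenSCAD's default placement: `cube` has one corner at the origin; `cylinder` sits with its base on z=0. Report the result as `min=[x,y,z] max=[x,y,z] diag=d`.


A = translate([14.7, -3.8, 14.4]) cylinder(h=17.2, r=19.3) → bbox [-4.6,-23.1,14.4] .. [34,15.5,31.6]
B = cube([5.1, 1.5, 7.8]) → bbox [0,0,0] .. [5.1,1.5,7.8]
lo = A.lo+B.lo = [-4.6+0, -23.1+0, 14.4+0] = [-4.600,-23.100,14.400]
hi = A.hi+B.hi = [34+5.1, 15.5+1.5, 31.6+7.8] = [39.100,17.000,39.400]
diag = √(43.7²+40.1²+25²) = √4142.7 = 64.364

min=[-4.600,-23.100,14.400] max=[39.100,17.000,39.400] diag=64.364
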